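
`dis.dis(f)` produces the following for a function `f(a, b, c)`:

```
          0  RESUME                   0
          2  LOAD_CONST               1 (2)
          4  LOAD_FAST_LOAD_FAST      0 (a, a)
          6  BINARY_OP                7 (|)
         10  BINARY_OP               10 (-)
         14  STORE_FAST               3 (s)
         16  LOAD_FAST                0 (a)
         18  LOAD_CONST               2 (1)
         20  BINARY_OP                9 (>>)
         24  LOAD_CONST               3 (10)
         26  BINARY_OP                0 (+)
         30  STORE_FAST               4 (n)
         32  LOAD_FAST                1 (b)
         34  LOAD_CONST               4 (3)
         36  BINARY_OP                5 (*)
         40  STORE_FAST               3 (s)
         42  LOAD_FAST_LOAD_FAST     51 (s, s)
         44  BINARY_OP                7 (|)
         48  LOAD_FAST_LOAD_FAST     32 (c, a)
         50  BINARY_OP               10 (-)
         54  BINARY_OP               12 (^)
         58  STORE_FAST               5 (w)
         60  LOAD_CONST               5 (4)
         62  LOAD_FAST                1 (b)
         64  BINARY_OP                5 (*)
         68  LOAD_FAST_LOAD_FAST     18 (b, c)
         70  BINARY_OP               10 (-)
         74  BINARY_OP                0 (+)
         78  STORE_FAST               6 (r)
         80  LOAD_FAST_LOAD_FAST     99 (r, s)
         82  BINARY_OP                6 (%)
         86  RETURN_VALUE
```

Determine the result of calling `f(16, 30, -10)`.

LOAD_CONST → push 2. Stack: [2]
LOAD_FAST_LOAD_FAST a,a → push 16,16. Stack: [2, 16, 16]
BINARY_OP | → 16 | 16 = 16. Stack: [2, 16]
BINARY_OP - → 2 - 16 = -14. Stack: [-14]
STORE_FAST s → s=-14. Stack: []
LOAD_FAST a → push 16. Stack: [16]
LOAD_CONST → push 1. Stack: [16, 1]
BINARY_OP >> → 16 >> 1 = 8. Stack: [8]
LOAD_CONST → push 10. Stack: [8, 10]
BINARY_OP + → 8 + 10 = 18. Stack: [18]
STORE_FAST n → n=18. Stack: []
LOAD_FAST b → push 30. Stack: [30]
LOAD_CONST → push 3. Stack: [30, 3]
BINARY_OP * → 30 * 3 = 90. Stack: [90]
STORE_FAST s → s=90. Stack: []
LOAD_FAST_LOAD_FAST s,s → push 90,90. Stack: [90, 90]
BINARY_OP | → 90 | 90 = 90. Stack: [90]
LOAD_FAST_LOAD_FAST c,a → push -10,16. Stack: [90, -10, 16]
BINARY_OP - → -10 - 16 = -26. Stack: [90, -26]
BINARY_OP ^ → 90 ^ -26 = -68. Stack: [-68]
STORE_FAST w → w=-68. Stack: []
LOAD_CONST → push 4. Stack: [4]
LOAD_FAST b → push 30. Stack: [4, 30]
BINARY_OP * → 4 * 30 = 120. Stack: [120]
LOAD_FAST_LOAD_FAST b,c → push 30,-10. Stack: [120, 30, -10]
BINARY_OP - → 30 - -10 = 40. Stack: [120, 40]
BINARY_OP + → 120 + 40 = 160. Stack: [160]
STORE_FAST r → r=160. Stack: []
LOAD_FAST_LOAD_FAST r,s → push 160,90. Stack: [160, 90]
BINARY_OP % → 160 % 90 = 70. Stack: [70]
RETURN_VALUE → return 70.

70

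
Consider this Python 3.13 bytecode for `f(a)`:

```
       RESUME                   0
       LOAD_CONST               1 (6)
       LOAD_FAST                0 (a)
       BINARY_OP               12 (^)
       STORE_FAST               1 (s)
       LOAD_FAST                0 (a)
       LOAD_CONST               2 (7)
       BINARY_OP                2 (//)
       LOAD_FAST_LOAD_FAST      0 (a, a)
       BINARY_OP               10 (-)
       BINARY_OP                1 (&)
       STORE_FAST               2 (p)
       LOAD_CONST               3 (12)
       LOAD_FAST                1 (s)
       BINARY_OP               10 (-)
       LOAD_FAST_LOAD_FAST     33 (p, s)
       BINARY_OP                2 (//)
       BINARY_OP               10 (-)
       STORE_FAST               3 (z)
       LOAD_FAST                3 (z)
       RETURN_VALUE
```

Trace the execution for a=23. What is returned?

LOAD_CONST → push 6. Stack: [6]
LOAD_FAST a → push 23. Stack: [6, 23]
BINARY_OP ^ → 6 ^ 23 = 17. Stack: [17]
STORE_FAST s → s=17. Stack: []
LOAD_FAST a → push 23. Stack: [23]
LOAD_CONST → push 7. Stack: [23, 7]
BINARY_OP // → 23 // 7 = 3. Stack: [3]
LOAD_FAST_LOAD_FAST a,a → push 23,23. Stack: [3, 23, 23]
BINARY_OP - → 23 - 23 = 0. Stack: [3, 0]
BINARY_OP & → 3 & 0 = 0. Stack: [0]
STORE_FAST p → p=0. Stack: []
LOAD_CONST → push 12. Stack: [12]
LOAD_FAST s → push 17. Stack: [12, 17]
BINARY_OP - → 12 - 17 = -5. Stack: [-5]
LOAD_FAST_LOAD_FAST p,s → push 0,17. Stack: [-5, 0, 17]
BINARY_OP // → 0 // 17 = 0. Stack: [-5, 0]
BINARY_OP - → -5 - 0 = -5. Stack: [-5]
STORE_FAST z → z=-5. Stack: []
LOAD_FAST z → push -5. Stack: [-5]
RETURN_VALUE → return -5.

-5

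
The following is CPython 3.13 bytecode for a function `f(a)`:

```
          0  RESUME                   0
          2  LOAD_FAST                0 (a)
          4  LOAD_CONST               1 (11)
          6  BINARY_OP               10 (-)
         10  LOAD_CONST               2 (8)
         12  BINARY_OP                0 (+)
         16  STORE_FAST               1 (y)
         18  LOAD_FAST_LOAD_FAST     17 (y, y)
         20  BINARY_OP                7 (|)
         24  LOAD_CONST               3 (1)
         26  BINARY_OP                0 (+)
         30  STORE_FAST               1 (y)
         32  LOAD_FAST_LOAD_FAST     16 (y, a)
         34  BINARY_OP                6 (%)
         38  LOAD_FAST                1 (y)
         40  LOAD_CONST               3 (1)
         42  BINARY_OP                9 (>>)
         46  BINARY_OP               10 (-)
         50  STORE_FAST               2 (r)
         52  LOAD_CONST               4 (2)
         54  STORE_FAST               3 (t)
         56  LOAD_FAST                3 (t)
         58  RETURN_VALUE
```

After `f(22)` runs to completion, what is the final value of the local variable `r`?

LOAD_FAST a → push 22. Stack: [22]
LOAD_CONST → push 11. Stack: [22, 11]
BINARY_OP - → 22 - 11 = 11. Stack: [11]
LOAD_CONST → push 8. Stack: [11, 8]
BINARY_OP + → 11 + 8 = 19. Stack: [19]
STORE_FAST y → y=19. Stack: []
LOAD_FAST_LOAD_FAST y,y → push 19,19. Stack: [19, 19]
BINARY_OP | → 19 | 19 = 19. Stack: [19]
LOAD_CONST → push 1. Stack: [19, 1]
BINARY_OP + → 19 + 1 = 20. Stack: [20]
STORE_FAST y → y=20. Stack: []
LOAD_FAST_LOAD_FAST y,a → push 20,22. Stack: [20, 22]
BINARY_OP % → 20 % 22 = 20. Stack: [20]
LOAD_FAST y → push 20. Stack: [20, 20]
LOAD_CONST → push 1. Stack: [20, 20, 1]
BINARY_OP >> → 20 >> 1 = 10. Stack: [20, 10]
BINARY_OP - → 20 - 10 = 10. Stack: [10]
STORE_FAST r → r=10. Stack: []
LOAD_CONST → push 2. Stack: [2]
STORE_FAST t → t=2. Stack: []
LOAD_FAST t → push 2. Stack: [2]
RETURN_VALUE → return 2.

10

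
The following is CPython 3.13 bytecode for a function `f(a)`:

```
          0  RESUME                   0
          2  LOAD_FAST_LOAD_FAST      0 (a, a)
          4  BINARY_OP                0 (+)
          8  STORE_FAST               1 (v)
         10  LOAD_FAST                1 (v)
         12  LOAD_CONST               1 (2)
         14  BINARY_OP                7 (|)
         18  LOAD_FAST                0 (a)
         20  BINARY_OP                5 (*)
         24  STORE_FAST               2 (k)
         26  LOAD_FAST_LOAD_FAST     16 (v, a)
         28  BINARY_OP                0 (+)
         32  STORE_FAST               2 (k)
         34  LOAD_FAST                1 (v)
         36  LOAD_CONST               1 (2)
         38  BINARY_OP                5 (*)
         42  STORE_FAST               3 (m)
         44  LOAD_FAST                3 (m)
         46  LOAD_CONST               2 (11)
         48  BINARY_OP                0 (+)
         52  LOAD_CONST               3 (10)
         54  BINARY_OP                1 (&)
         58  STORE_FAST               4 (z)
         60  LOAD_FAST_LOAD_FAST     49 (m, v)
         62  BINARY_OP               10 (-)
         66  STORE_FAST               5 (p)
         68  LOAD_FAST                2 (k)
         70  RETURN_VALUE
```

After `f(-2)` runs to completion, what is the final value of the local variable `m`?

-8

LOAD_FAST_LOAD_FAST a,a → push -2,-2. Stack: [-2, -2]
BINARY_OP + → -2 + -2 = -4. Stack: [-4]
STORE_FAST v → v=-4. Stack: []
LOAD_FAST v → push -4. Stack: [-4]
LOAD_CONST → push 2. Stack: [-4, 2]
BINARY_OP | → -4 | 2 = -2. Stack: [-2]
LOAD_FAST a → push -2. Stack: [-2, -2]
BINARY_OP * → -2 * -2 = 4. Stack: [4]
STORE_FAST k → k=4. Stack: []
LOAD_FAST_LOAD_FAST v,a → push -4,-2. Stack: [-4, -2]
BINARY_OP + → -4 + -2 = -6. Stack: [-6]
STORE_FAST k → k=-6. Stack: []
LOAD_FAST v → push -4. Stack: [-4]
LOAD_CONST → push 2. Stack: [-4, 2]
BINARY_OP * → -4 * 2 = -8. Stack: [-8]
STORE_FAST m → m=-8. Stack: []
LOAD_FAST m → push -8. Stack: [-8]
LOAD_CONST → push 11. Stack: [-8, 11]
BINARY_OP + → -8 + 11 = 3. Stack: [3]
LOAD_CONST → push 10. Stack: [3, 10]
BINARY_OP & → 3 & 10 = 2. Stack: [2]
STORE_FAST z → z=2. Stack: []
LOAD_FAST_LOAD_FAST m,v → push -8,-4. Stack: [-8, -4]
BINARY_OP - → -8 - -4 = -4. Stack: [-4]
STORE_FAST p → p=-4. Stack: []
LOAD_FAST k → push -6. Stack: [-6]
RETURN_VALUE → return -6.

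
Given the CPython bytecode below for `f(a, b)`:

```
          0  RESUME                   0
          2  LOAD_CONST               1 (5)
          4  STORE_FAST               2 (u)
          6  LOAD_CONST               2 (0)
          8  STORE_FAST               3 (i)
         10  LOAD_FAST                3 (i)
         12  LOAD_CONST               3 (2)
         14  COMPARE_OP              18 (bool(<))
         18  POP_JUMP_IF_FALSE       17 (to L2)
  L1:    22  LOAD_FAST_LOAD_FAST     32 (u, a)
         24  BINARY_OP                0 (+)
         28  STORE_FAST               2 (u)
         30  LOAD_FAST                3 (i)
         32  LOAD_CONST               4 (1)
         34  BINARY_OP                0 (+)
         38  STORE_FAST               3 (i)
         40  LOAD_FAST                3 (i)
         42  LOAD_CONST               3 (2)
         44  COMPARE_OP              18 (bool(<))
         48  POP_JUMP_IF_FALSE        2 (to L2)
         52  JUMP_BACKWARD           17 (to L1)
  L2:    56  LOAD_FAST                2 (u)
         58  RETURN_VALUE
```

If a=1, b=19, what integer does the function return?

LOAD_CONST → push 5. Stack: [5]
STORE_FAST u → u=5. Stack: []
LOAD_CONST → push 0. Stack: [0]
STORE_FAST i → i=0. Stack: []
LOAD_FAST i → push 0. Stack: [0]
LOAD_CONST → push 2. Stack: [0, 2]
COMPARE_OP bool(<) → 0 vs 2 = True. Stack: [True]
POP_JUMP_IF_FALSE → pop True; no jump. Stack: []
LOAD_FAST_LOAD_FAST u,a → push 5,1. Stack: [5, 1]
BINARY_OP + → 5 + 1 = 6. Stack: [6]
STORE_FAST u → u=6. Stack: []
LOAD_FAST i → push 0. Stack: [0]
LOAD_CONST → push 1. Stack: [0, 1]
BINARY_OP + → 0 + 1 = 1. Stack: [1]
STORE_FAST i → i=1. Stack: []
LOAD_FAST i → push 1. Stack: [1]
LOAD_CONST → push 2. Stack: [1, 2]
COMPARE_OP bool(<) → 1 vs 2 = True. Stack: [True]
POP_JUMP_IF_FALSE → pop True; no jump. Stack: []
LOAD_FAST_LOAD_FAST u,a → push 6,1. Stack: [6, 1]
BINARY_OP + → 6 + 1 = 7. Stack: [7]
STORE_FAST u → u=7. Stack: []
LOAD_FAST i → push 1. Stack: [1]
LOAD_CONST → push 1. Stack: [1, 1]
BINARY_OP + → 1 + 1 = 2. Stack: [2]
STORE_FAST i → i=2. Stack: []
LOAD_FAST i → push 2. Stack: [2]
LOAD_CONST → push 2. Stack: [2, 2]
COMPARE_OP bool(<) → 2 vs 2 = False. Stack: [False]
POP_JUMP_IF_FALSE → pop False; jump. Stack: []
LOAD_FAST u → push 7. Stack: [7]
RETURN_VALUE → return 7.

7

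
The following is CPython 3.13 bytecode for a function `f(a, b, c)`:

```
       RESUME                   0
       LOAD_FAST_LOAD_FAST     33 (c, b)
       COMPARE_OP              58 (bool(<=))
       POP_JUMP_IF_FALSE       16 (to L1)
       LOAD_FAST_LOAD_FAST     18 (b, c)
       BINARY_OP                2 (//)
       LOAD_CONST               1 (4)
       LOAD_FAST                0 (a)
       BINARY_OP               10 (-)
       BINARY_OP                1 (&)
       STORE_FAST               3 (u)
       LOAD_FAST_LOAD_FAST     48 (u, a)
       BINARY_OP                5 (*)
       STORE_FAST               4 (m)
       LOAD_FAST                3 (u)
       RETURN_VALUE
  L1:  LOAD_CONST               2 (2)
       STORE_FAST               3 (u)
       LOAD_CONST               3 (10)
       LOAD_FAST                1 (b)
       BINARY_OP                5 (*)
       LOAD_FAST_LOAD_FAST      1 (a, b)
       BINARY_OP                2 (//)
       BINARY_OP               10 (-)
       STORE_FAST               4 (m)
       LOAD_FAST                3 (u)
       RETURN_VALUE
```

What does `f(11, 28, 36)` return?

LOAD_FAST_LOAD_FAST c,b → push 36,28. Stack: [36, 28]
COMPARE_OP bool(<=) → 36 vs 28 = False. Stack: [False]
POP_JUMP_IF_FALSE → pop False; jump. Stack: []
LOAD_CONST → push 2. Stack: [2]
STORE_FAST u → u=2. Stack: []
LOAD_CONST → push 10. Stack: [10]
LOAD_FAST b → push 28. Stack: [10, 28]
BINARY_OP * → 10 * 28 = 280. Stack: [280]
LOAD_FAST_LOAD_FAST a,b → push 11,28. Stack: [280, 11, 28]
BINARY_OP // → 11 // 28 = 0. Stack: [280, 0]
BINARY_OP - → 280 - 0 = 280. Stack: [280]
STORE_FAST m → m=280. Stack: []
LOAD_FAST u → push 2. Stack: [2]
RETURN_VALUE → return 2.

2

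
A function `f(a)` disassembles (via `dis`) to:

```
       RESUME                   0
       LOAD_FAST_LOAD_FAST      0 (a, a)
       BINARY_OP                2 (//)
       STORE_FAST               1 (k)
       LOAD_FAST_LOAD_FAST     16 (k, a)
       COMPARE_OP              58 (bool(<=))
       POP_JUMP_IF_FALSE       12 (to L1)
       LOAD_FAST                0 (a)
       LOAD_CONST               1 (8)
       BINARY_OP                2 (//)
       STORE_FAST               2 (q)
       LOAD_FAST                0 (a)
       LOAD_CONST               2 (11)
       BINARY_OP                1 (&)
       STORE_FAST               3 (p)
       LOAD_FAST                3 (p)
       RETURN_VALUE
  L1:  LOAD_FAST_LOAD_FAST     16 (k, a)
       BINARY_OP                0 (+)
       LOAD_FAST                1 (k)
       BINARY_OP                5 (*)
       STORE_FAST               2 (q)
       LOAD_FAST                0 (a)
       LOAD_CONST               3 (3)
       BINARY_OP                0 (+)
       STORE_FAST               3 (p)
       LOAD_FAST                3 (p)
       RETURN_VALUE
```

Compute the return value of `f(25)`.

LOAD_FAST_LOAD_FAST a,a → push 25,25. Stack: [25, 25]
BINARY_OP // → 25 // 25 = 1. Stack: [1]
STORE_FAST k → k=1. Stack: []
LOAD_FAST_LOAD_FAST k,a → push 1,25. Stack: [1, 25]
COMPARE_OP bool(<=) → 1 vs 25 = True. Stack: [True]
POP_JUMP_IF_FALSE → pop True; no jump. Stack: []
LOAD_FAST a → push 25. Stack: [25]
LOAD_CONST → push 8. Stack: [25, 8]
BINARY_OP // → 25 // 8 = 3. Stack: [3]
STORE_FAST q → q=3. Stack: []
LOAD_FAST a → push 25. Stack: [25]
LOAD_CONST → push 11. Stack: [25, 11]
BINARY_OP & → 25 & 11 = 9. Stack: [9]
STORE_FAST p → p=9. Stack: []
LOAD_FAST p → push 9. Stack: [9]
RETURN_VALUE → return 9.

9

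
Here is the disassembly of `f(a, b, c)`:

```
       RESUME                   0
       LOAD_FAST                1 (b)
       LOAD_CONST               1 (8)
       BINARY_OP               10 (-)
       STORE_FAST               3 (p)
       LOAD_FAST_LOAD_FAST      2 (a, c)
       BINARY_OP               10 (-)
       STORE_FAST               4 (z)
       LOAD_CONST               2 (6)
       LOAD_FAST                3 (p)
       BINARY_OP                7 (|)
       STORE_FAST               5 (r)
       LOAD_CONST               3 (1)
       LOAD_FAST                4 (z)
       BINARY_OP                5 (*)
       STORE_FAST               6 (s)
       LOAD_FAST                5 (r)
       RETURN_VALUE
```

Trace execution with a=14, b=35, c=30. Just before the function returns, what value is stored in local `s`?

LOAD_FAST b → push 35. Stack: [35]
LOAD_CONST → push 8. Stack: [35, 8]
BINARY_OP - → 35 - 8 = 27. Stack: [27]
STORE_FAST p → p=27. Stack: []
LOAD_FAST_LOAD_FAST a,c → push 14,30. Stack: [14, 30]
BINARY_OP - → 14 - 30 = -16. Stack: [-16]
STORE_FAST z → z=-16. Stack: []
LOAD_CONST → push 6. Stack: [6]
LOAD_FAST p → push 27. Stack: [6, 27]
BINARY_OP | → 6 | 27 = 31. Stack: [31]
STORE_FAST r → r=31. Stack: []
LOAD_CONST → push 1. Stack: [1]
LOAD_FAST z → push -16. Stack: [1, -16]
BINARY_OP * → 1 * -16 = -16. Stack: [-16]
STORE_FAST s → s=-16. Stack: []
LOAD_FAST r → push 31. Stack: [31]
RETURN_VALUE → return 31.

-16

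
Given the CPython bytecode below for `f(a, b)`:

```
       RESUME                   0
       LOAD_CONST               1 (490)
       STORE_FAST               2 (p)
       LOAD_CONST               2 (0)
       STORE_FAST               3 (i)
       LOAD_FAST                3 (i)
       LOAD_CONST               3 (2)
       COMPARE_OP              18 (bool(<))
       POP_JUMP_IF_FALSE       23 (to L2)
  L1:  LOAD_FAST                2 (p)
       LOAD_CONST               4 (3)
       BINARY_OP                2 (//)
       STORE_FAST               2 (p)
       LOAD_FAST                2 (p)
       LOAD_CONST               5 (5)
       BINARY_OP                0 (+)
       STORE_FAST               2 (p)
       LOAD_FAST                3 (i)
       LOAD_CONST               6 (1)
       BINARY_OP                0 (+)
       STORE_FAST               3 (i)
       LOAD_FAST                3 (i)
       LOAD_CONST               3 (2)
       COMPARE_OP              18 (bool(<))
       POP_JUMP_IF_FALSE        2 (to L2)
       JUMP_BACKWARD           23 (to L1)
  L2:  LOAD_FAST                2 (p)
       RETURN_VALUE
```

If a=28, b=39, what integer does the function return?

LOAD_CONST → push 490. Stack: [490]
STORE_FAST p → p=490. Stack: []
LOAD_CONST → push 0. Stack: [0]
STORE_FAST i → i=0. Stack: []
LOAD_FAST i → push 0. Stack: [0]
LOAD_CONST → push 2. Stack: [0, 2]
COMPARE_OP bool(<) → 0 vs 2 = True. Stack: [True]
POP_JUMP_IF_FALSE → pop True; no jump. Stack: []
LOAD_FAST p → push 490. Stack: [490]
LOAD_CONST → push 3. Stack: [490, 3]
BINARY_OP // → 490 // 3 = 163. Stack: [163]
STORE_FAST p → p=163. Stack: []
LOAD_FAST p → push 163. Stack: [163]
LOAD_CONST → push 5. Stack: [163, 5]
BINARY_OP + → 163 + 5 = 168. Stack: [168]
STORE_FAST p → p=168. Stack: []
LOAD_FAST i → push 0. Stack: [0]
LOAD_CONST → push 1. Stack: [0, 1]
BINARY_OP + → 0 + 1 = 1. Stack: [1]
STORE_FAST i → i=1. Stack: []
LOAD_FAST i → push 1. Stack: [1]
LOAD_CONST → push 2. Stack: [1, 2]
COMPARE_OP bool(<) → 1 vs 2 = True. Stack: [True]
POP_JUMP_IF_FALSE → pop True; no jump. Stack: []
LOAD_FAST p → push 168. Stack: [168]
LOAD_CONST → push 3. Stack: [168, 3]
BINARY_OP // → 168 // 3 = 56. Stack: [56]
STORE_FAST p → p=56. Stack: []
LOAD_FAST p → push 56. Stack: [56]
LOAD_CONST → push 5. Stack: [56, 5]
BINARY_OP + → 56 + 5 = 61. Stack: [61]
STORE_FAST p → p=61. Stack: []
LOAD_FAST i → push 1. Stack: [1]
LOAD_CONST → push 1. Stack: [1, 1]
BINARY_OP + → 1 + 1 = 2. Stack: [2]
STORE_FAST i → i=2. Stack: []
LOAD_FAST i → push 2. Stack: [2]
LOAD_CONST → push 2. Stack: [2, 2]
COMPARE_OP bool(<) → 2 vs 2 = False. Stack: [False]
POP_JUMP_IF_FALSE → pop False; jump. Stack: []
LOAD_FAST p → push 61. Stack: [61]
RETURN_VALUE → return 61.

61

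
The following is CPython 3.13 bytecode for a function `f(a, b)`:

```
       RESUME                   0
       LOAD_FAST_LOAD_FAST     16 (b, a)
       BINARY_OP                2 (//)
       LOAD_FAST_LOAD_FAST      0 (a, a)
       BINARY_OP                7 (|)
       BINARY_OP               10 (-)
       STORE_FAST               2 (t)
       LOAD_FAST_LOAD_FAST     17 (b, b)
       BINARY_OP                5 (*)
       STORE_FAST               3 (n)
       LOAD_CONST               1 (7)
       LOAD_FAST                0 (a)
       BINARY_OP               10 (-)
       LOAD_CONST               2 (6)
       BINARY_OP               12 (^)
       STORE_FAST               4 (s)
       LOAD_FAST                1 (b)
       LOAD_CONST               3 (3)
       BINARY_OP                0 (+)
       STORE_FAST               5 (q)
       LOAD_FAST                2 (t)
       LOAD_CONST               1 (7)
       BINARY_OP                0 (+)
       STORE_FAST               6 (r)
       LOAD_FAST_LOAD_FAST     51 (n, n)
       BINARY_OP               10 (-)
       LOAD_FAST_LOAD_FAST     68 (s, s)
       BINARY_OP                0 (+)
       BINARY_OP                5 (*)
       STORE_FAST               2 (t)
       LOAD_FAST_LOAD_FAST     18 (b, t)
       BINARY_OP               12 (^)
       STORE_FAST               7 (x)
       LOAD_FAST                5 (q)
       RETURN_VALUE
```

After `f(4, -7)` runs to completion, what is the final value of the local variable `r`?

1

LOAD_FAST_LOAD_FAST b,a → push -7,4. Stack: [-7, 4]
BINARY_OP // → -7 // 4 = -2. Stack: [-2]
LOAD_FAST_LOAD_FAST a,a → push 4,4. Stack: [-2, 4, 4]
BINARY_OP | → 4 | 4 = 4. Stack: [-2, 4]
BINARY_OP - → -2 - 4 = -6. Stack: [-6]
STORE_FAST t → t=-6. Stack: []
LOAD_FAST_LOAD_FAST b,b → push -7,-7. Stack: [-7, -7]
BINARY_OP * → -7 * -7 = 49. Stack: [49]
STORE_FAST n → n=49. Stack: []
LOAD_CONST → push 7. Stack: [7]
LOAD_FAST a → push 4. Stack: [7, 4]
BINARY_OP - → 7 - 4 = 3. Stack: [3]
LOAD_CONST → push 6. Stack: [3, 6]
BINARY_OP ^ → 3 ^ 6 = 5. Stack: [5]
STORE_FAST s → s=5. Stack: []
LOAD_FAST b → push -7. Stack: [-7]
LOAD_CONST → push 3. Stack: [-7, 3]
BINARY_OP + → -7 + 3 = -4. Stack: [-4]
STORE_FAST q → q=-4. Stack: []
LOAD_FAST t → push -6. Stack: [-6]
LOAD_CONST → push 7. Stack: [-6, 7]
BINARY_OP + → -6 + 7 = 1. Stack: [1]
STORE_FAST r → r=1. Stack: []
LOAD_FAST_LOAD_FAST n,n → push 49,49. Stack: [49, 49]
BINARY_OP - → 49 - 49 = 0. Stack: [0]
LOAD_FAST_LOAD_FAST s,s → push 5,5. Stack: [0, 5, 5]
BINARY_OP + → 5 + 5 = 10. Stack: [0, 10]
BINARY_OP * → 0 * 10 = 0. Stack: [0]
STORE_FAST t → t=0. Stack: []
LOAD_FAST_LOAD_FAST b,t → push -7,0. Stack: [-7, 0]
BINARY_OP ^ → -7 ^ 0 = -7. Stack: [-7]
STORE_FAST x → x=-7. Stack: []
LOAD_FAST q → push -4. Stack: [-4]
RETURN_VALUE → return -4.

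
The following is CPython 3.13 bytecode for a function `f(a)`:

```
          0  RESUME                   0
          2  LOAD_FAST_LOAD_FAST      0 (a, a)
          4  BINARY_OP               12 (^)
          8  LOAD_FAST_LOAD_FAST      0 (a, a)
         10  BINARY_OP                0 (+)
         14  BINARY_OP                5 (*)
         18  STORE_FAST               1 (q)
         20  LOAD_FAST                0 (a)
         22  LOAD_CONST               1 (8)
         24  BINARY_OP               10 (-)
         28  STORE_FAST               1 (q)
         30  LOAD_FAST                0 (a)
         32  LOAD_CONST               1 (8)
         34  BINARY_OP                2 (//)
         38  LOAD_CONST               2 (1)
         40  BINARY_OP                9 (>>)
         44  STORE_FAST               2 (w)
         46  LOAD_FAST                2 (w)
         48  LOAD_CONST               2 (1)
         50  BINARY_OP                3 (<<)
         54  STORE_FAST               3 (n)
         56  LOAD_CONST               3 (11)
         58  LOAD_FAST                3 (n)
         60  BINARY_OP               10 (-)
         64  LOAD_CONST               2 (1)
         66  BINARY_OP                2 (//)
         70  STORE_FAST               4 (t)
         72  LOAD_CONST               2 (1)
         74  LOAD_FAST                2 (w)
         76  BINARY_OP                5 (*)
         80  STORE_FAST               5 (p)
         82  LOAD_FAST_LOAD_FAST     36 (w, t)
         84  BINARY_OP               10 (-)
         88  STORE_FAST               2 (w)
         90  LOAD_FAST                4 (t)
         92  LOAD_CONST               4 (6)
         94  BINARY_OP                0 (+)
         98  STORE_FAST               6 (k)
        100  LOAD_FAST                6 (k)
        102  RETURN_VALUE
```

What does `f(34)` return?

LOAD_FAST_LOAD_FAST a,a → push 34,34. Stack: [34, 34]
BINARY_OP ^ → 34 ^ 34 = 0. Stack: [0]
LOAD_FAST_LOAD_FAST a,a → push 34,34. Stack: [0, 34, 34]
BINARY_OP + → 34 + 34 = 68. Stack: [0, 68]
BINARY_OP * → 0 * 68 = 0. Stack: [0]
STORE_FAST q → q=0. Stack: []
LOAD_FAST a → push 34. Stack: [34]
LOAD_CONST → push 8. Stack: [34, 8]
BINARY_OP - → 34 - 8 = 26. Stack: [26]
STORE_FAST q → q=26. Stack: []
LOAD_FAST a → push 34. Stack: [34]
LOAD_CONST → push 8. Stack: [34, 8]
BINARY_OP // → 34 // 8 = 4. Stack: [4]
LOAD_CONST → push 1. Stack: [4, 1]
BINARY_OP >> → 4 >> 1 = 2. Stack: [2]
STORE_FAST w → w=2. Stack: []
LOAD_FAST w → push 2. Stack: [2]
LOAD_CONST → push 1. Stack: [2, 1]
BINARY_OP << → 2 << 1 = 4. Stack: [4]
STORE_FAST n → n=4. Stack: []
LOAD_CONST → push 11. Stack: [11]
LOAD_FAST n → push 4. Stack: [11, 4]
BINARY_OP - → 11 - 4 = 7. Stack: [7]
LOAD_CONST → push 1. Stack: [7, 1]
BINARY_OP // → 7 // 1 = 7. Stack: [7]
STORE_FAST t → t=7. Stack: []
LOAD_CONST → push 1. Stack: [1]
LOAD_FAST w → push 2. Stack: [1, 2]
BINARY_OP * → 1 * 2 = 2. Stack: [2]
STORE_FAST p → p=2. Stack: []
LOAD_FAST_LOAD_FAST w,t → push 2,7. Stack: [2, 7]
BINARY_OP - → 2 - 7 = -5. Stack: [-5]
STORE_FAST w → w=-5. Stack: []
LOAD_FAST t → push 7. Stack: [7]
LOAD_CONST → push 6. Stack: [7, 6]
BINARY_OP + → 7 + 6 = 13. Stack: [13]
STORE_FAST k → k=13. Stack: []
LOAD_FAST k → push 13. Stack: [13]
RETURN_VALUE → return 13.

13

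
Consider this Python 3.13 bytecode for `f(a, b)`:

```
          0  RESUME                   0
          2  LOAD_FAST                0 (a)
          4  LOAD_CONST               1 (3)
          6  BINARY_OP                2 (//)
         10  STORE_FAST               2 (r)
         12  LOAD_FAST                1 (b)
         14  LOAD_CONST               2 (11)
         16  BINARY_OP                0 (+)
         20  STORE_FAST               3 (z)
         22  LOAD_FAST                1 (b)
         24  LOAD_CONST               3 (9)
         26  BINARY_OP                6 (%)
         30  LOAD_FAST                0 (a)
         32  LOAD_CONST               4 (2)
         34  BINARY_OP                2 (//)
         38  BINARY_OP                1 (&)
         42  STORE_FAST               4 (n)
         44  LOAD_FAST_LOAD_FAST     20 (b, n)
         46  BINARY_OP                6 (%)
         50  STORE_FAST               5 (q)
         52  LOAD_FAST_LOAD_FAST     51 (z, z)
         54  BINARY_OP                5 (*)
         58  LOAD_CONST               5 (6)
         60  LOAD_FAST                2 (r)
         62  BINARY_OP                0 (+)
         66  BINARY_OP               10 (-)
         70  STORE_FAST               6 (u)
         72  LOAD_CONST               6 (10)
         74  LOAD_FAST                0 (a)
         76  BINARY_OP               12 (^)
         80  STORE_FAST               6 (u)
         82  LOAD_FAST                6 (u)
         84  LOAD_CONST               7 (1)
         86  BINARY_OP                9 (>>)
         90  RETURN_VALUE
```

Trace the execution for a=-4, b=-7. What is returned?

-5

LOAD_FAST a → push -4. Stack: [-4]
LOAD_CONST → push 3. Stack: [-4, 3]
BINARY_OP // → -4 // 3 = -2. Stack: [-2]
STORE_FAST r → r=-2. Stack: []
LOAD_FAST b → push -7. Stack: [-7]
LOAD_CONST → push 11. Stack: [-7, 11]
BINARY_OP + → -7 + 11 = 4. Stack: [4]
STORE_FAST z → z=4. Stack: []
LOAD_FAST b → push -7. Stack: [-7]
LOAD_CONST → push 9. Stack: [-7, 9]
BINARY_OP % → -7 % 9 = 2. Stack: [2]
LOAD_FAST a → push -4. Stack: [2, -4]
LOAD_CONST → push 2. Stack: [2, -4, 2]
BINARY_OP // → -4 // 2 = -2. Stack: [2, -2]
BINARY_OP & → 2 & -2 = 2. Stack: [2]
STORE_FAST n → n=2. Stack: []
LOAD_FAST_LOAD_FAST b,n → push -7,2. Stack: [-7, 2]
BINARY_OP % → -7 % 2 = 1. Stack: [1]
STORE_FAST q → q=1. Stack: []
LOAD_FAST_LOAD_FAST z,z → push 4,4. Stack: [4, 4]
BINARY_OP * → 4 * 4 = 16. Stack: [16]
LOAD_CONST → push 6. Stack: [16, 6]
LOAD_FAST r → push -2. Stack: [16, 6, -2]
BINARY_OP + → 6 + -2 = 4. Stack: [16, 4]
BINARY_OP - → 16 - 4 = 12. Stack: [12]
STORE_FAST u → u=12. Stack: []
LOAD_CONST → push 10. Stack: [10]
LOAD_FAST a → push -4. Stack: [10, -4]
BINARY_OP ^ → 10 ^ -4 = -10. Stack: [-10]
STORE_FAST u → u=-10. Stack: []
LOAD_FAST u → push -10. Stack: [-10]
LOAD_CONST → push 1. Stack: [-10, 1]
BINARY_OP >> → -10 >> 1 = -5. Stack: [-5]
RETURN_VALUE → return -5.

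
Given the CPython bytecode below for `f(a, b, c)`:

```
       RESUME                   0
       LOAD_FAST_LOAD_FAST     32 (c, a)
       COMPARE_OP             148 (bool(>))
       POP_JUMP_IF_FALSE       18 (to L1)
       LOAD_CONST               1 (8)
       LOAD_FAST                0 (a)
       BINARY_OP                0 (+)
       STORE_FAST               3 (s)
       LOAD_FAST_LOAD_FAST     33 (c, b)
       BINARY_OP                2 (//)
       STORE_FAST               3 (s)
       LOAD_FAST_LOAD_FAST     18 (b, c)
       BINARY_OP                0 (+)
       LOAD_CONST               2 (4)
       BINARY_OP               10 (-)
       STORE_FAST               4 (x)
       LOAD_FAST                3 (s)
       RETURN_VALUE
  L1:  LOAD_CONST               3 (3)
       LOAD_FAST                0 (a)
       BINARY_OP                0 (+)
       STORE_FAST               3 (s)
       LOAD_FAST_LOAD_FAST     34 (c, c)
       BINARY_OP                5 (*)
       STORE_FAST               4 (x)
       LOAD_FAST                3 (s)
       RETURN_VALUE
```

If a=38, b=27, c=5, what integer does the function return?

41

LOAD_FAST_LOAD_FAST c,a → push 5,38. Stack: [5, 38]
COMPARE_OP bool(>) → 5 vs 38 = False. Stack: [False]
POP_JUMP_IF_FALSE → pop False; jump. Stack: []
LOAD_CONST → push 3. Stack: [3]
LOAD_FAST a → push 38. Stack: [3, 38]
BINARY_OP + → 3 + 38 = 41. Stack: [41]
STORE_FAST s → s=41. Stack: []
LOAD_FAST_LOAD_FAST c,c → push 5,5. Stack: [5, 5]
BINARY_OP * → 5 * 5 = 25. Stack: [25]
STORE_FAST x → x=25. Stack: []
LOAD_FAST s → push 41. Stack: [41]
RETURN_VALUE → return 41.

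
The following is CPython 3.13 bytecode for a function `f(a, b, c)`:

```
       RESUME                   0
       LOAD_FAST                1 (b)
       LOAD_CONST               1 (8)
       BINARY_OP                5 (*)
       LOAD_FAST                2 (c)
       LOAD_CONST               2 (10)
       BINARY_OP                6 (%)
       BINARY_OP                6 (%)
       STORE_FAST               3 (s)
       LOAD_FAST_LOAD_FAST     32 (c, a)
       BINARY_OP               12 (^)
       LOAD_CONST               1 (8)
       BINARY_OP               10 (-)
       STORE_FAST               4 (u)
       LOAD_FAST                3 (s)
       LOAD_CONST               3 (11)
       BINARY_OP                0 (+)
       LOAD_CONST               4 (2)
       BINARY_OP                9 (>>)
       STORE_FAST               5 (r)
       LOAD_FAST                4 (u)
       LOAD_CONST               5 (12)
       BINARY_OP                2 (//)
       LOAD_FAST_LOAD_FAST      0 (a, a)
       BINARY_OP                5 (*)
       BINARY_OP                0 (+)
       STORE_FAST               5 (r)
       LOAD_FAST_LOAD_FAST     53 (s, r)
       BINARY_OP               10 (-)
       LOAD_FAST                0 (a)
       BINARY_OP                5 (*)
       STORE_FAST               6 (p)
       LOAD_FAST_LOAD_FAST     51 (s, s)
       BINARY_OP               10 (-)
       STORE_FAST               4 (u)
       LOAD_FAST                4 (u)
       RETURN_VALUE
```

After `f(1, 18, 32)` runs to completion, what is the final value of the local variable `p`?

-3

LOAD_FAST b → push 18. Stack: [18]
LOAD_CONST → push 8. Stack: [18, 8]
BINARY_OP * → 18 * 8 = 144. Stack: [144]
LOAD_FAST c → push 32. Stack: [144, 32]
LOAD_CONST → push 10. Stack: [144, 32, 10]
BINARY_OP % → 32 % 10 = 2. Stack: [144, 2]
BINARY_OP % → 144 % 2 = 0. Stack: [0]
STORE_FAST s → s=0. Stack: []
LOAD_FAST_LOAD_FAST c,a → push 32,1. Stack: [32, 1]
BINARY_OP ^ → 32 ^ 1 = 33. Stack: [33]
LOAD_CONST → push 8. Stack: [33, 8]
BINARY_OP - → 33 - 8 = 25. Stack: [25]
STORE_FAST u → u=25. Stack: []
LOAD_FAST s → push 0. Stack: [0]
LOAD_CONST → push 11. Stack: [0, 11]
BINARY_OP + → 0 + 11 = 11. Stack: [11]
LOAD_CONST → push 2. Stack: [11, 2]
BINARY_OP >> → 11 >> 2 = 2. Stack: [2]
STORE_FAST r → r=2. Stack: []
LOAD_FAST u → push 25. Stack: [25]
LOAD_CONST → push 12. Stack: [25, 12]
BINARY_OP // → 25 // 12 = 2. Stack: [2]
LOAD_FAST_LOAD_FAST a,a → push 1,1. Stack: [2, 1, 1]
BINARY_OP * → 1 * 1 = 1. Stack: [2, 1]
BINARY_OP + → 2 + 1 = 3. Stack: [3]
STORE_FAST r → r=3. Stack: []
LOAD_FAST_LOAD_FAST s,r → push 0,3. Stack: [0, 3]
BINARY_OP - → 0 - 3 = -3. Stack: [-3]
LOAD_FAST a → push 1. Stack: [-3, 1]
BINARY_OP * → -3 * 1 = -3. Stack: [-3]
STORE_FAST p → p=-3. Stack: []
LOAD_FAST_LOAD_FAST s,s → push 0,0. Stack: [0, 0]
BINARY_OP - → 0 - 0 = 0. Stack: [0]
STORE_FAST u → u=0. Stack: []
LOAD_FAST u → push 0. Stack: [0]
RETURN_VALUE → return 0.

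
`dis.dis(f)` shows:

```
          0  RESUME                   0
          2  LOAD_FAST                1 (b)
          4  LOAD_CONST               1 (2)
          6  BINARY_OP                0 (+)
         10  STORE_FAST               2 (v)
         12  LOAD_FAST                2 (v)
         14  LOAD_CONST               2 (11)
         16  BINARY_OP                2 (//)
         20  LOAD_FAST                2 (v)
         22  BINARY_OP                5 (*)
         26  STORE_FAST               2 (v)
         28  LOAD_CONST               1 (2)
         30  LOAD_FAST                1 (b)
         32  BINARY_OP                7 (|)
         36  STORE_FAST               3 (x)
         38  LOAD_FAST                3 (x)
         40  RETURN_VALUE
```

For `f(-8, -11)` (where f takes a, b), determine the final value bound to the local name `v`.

9

LOAD_FAST b → push -11. Stack: [-11]
LOAD_CONST → push 2. Stack: [-11, 2]
BINARY_OP + → -11 + 2 = -9. Stack: [-9]
STORE_FAST v → v=-9. Stack: []
LOAD_FAST v → push -9. Stack: [-9]
LOAD_CONST → push 11. Stack: [-9, 11]
BINARY_OP // → -9 // 11 = -1. Stack: [-1]
LOAD_FAST v → push -9. Stack: [-1, -9]
BINARY_OP * → -1 * -9 = 9. Stack: [9]
STORE_FAST v → v=9. Stack: []
LOAD_CONST → push 2. Stack: [2]
LOAD_FAST b → push -11. Stack: [2, -11]
BINARY_OP | → 2 | -11 = -9. Stack: [-9]
STORE_FAST x → x=-9. Stack: []
LOAD_FAST x → push -9. Stack: [-9]
RETURN_VALUE → return -9.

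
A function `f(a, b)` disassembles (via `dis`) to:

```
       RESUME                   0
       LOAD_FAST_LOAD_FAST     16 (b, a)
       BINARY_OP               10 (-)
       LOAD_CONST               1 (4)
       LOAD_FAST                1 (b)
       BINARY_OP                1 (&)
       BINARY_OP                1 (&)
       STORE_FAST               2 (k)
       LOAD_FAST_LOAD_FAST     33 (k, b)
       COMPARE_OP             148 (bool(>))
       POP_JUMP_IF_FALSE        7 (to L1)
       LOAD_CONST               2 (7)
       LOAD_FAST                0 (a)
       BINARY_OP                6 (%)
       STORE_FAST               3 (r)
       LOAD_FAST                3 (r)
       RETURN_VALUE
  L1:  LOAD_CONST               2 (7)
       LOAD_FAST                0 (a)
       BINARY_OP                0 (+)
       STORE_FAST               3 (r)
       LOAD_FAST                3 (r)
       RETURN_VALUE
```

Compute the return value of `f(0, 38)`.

7

LOAD_FAST_LOAD_FAST b,a → push 38,0. Stack: [38, 0]
BINARY_OP - → 38 - 0 = 38. Stack: [38]
LOAD_CONST → push 4. Stack: [38, 4]
LOAD_FAST b → push 38. Stack: [38, 4, 38]
BINARY_OP & → 4 & 38 = 4. Stack: [38, 4]
BINARY_OP & → 38 & 4 = 4. Stack: [4]
STORE_FAST k → k=4. Stack: []
LOAD_FAST_LOAD_FAST k,b → push 4,38. Stack: [4, 38]
COMPARE_OP bool(>) → 4 vs 38 = False. Stack: [False]
POP_JUMP_IF_FALSE → pop False; jump. Stack: []
LOAD_CONST → push 7. Stack: [7]
LOAD_FAST a → push 0. Stack: [7, 0]
BINARY_OP + → 7 + 0 = 7. Stack: [7]
STORE_FAST r → r=7. Stack: []
LOAD_FAST r → push 7. Stack: [7]
RETURN_VALUE → return 7.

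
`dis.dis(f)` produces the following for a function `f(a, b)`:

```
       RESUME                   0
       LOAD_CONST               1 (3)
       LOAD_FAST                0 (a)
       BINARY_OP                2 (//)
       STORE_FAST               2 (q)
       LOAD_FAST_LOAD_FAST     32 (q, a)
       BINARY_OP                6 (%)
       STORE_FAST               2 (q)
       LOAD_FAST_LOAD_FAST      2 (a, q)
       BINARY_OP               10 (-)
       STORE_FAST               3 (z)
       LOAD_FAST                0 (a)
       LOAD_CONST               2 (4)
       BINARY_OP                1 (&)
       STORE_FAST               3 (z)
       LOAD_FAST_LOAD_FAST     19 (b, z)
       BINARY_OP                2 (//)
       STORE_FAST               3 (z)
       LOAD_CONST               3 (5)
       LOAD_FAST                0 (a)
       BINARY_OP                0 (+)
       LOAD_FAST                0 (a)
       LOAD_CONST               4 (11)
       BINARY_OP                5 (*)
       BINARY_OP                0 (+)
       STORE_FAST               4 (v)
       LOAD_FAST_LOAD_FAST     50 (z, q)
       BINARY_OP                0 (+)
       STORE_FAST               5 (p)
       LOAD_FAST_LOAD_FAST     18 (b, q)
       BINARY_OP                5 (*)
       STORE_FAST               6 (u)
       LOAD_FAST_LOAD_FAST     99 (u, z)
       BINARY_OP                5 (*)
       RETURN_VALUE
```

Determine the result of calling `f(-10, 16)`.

LOAD_CONST → push 3. Stack: [3]
LOAD_FAST a → push -10. Stack: [3, -10]
BINARY_OP // → 3 // -10 = -1. Stack: [-1]
STORE_FAST q → q=-1. Stack: []
LOAD_FAST_LOAD_FAST q,a → push -1,-10. Stack: [-1, -10]
BINARY_OP % → -1 % -10 = -1. Stack: [-1]
STORE_FAST q → q=-1. Stack: []
LOAD_FAST_LOAD_FAST a,q → push -10,-1. Stack: [-10, -1]
BINARY_OP - → -10 - -1 = -9. Stack: [-9]
STORE_FAST z → z=-9. Stack: []
LOAD_FAST a → push -10. Stack: [-10]
LOAD_CONST → push 4. Stack: [-10, 4]
BINARY_OP & → -10 & 4 = 4. Stack: [4]
STORE_FAST z → z=4. Stack: []
LOAD_FAST_LOAD_FAST b,z → push 16,4. Stack: [16, 4]
BINARY_OP // → 16 // 4 = 4. Stack: [4]
STORE_FAST z → z=4. Stack: []
LOAD_CONST → push 5. Stack: [5]
LOAD_FAST a → push -10. Stack: [5, -10]
BINARY_OP + → 5 + -10 = -5. Stack: [-5]
LOAD_FAST a → push -10. Stack: [-5, -10]
LOAD_CONST → push 11. Stack: [-5, -10, 11]
BINARY_OP * → -10 * 11 = -110. Stack: [-5, -110]
BINARY_OP + → -5 + -110 = -115. Stack: [-115]
STORE_FAST v → v=-115. Stack: []
LOAD_FAST_LOAD_FAST z,q → push 4,-1. Stack: [4, -1]
BINARY_OP + → 4 + -1 = 3. Stack: [3]
STORE_FAST p → p=3. Stack: []
LOAD_FAST_LOAD_FAST b,q → push 16,-1. Stack: [16, -1]
BINARY_OP * → 16 * -1 = -16. Stack: [-16]
STORE_FAST u → u=-16. Stack: []
LOAD_FAST_LOAD_FAST u,z → push -16,4. Stack: [-16, 4]
BINARY_OP * → -16 * 4 = -64. Stack: [-64]
RETURN_VALUE → return -64.

-64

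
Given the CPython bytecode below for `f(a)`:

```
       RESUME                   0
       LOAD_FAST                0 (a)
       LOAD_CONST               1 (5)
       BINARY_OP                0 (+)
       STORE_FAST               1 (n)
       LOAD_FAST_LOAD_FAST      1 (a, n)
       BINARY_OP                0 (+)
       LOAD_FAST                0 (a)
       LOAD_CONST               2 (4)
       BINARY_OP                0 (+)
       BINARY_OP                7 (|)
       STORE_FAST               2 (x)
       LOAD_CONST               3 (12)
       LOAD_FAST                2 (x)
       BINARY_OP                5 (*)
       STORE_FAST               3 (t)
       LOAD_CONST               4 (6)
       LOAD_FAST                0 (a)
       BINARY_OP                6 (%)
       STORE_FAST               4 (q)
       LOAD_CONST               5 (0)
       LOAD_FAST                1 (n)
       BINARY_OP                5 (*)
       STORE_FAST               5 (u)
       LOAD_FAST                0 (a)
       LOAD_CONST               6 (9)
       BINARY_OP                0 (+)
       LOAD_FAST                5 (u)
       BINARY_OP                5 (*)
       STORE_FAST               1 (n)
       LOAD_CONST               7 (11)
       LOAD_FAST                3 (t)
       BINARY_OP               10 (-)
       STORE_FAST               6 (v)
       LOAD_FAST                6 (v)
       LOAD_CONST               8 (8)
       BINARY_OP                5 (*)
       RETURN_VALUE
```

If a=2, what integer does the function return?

LOAD_FAST a → push 2. Stack: [2]
LOAD_CONST → push 5. Stack: [2, 5]
BINARY_OP + → 2 + 5 = 7. Stack: [7]
STORE_FAST n → n=7. Stack: []
LOAD_FAST_LOAD_FAST a,n → push 2,7. Stack: [2, 7]
BINARY_OP + → 2 + 7 = 9. Stack: [9]
LOAD_FAST a → push 2. Stack: [9, 2]
LOAD_CONST → push 4. Stack: [9, 2, 4]
BINARY_OP + → 2 + 4 = 6. Stack: [9, 6]
BINARY_OP | → 9 | 6 = 15. Stack: [15]
STORE_FAST x → x=15. Stack: []
LOAD_CONST → push 12. Stack: [12]
LOAD_FAST x → push 15. Stack: [12, 15]
BINARY_OP * → 12 * 15 = 180. Stack: [180]
STORE_FAST t → t=180. Stack: []
LOAD_CONST → push 6. Stack: [6]
LOAD_FAST a → push 2. Stack: [6, 2]
BINARY_OP % → 6 % 2 = 0. Stack: [0]
STORE_FAST q → q=0. Stack: []
LOAD_CONST → push 0. Stack: [0]
LOAD_FAST n → push 7. Stack: [0, 7]
BINARY_OP * → 0 * 7 = 0. Stack: [0]
STORE_FAST u → u=0. Stack: []
LOAD_FAST a → push 2. Stack: [2]
LOAD_CONST → push 9. Stack: [2, 9]
BINARY_OP + → 2 + 9 = 11. Stack: [11]
LOAD_FAST u → push 0. Stack: [11, 0]
BINARY_OP * → 11 * 0 = 0. Stack: [0]
STORE_FAST n → n=0. Stack: []
LOAD_CONST → push 11. Stack: [11]
LOAD_FAST t → push 180. Stack: [11, 180]
BINARY_OP - → 11 - 180 = -169. Stack: [-169]
STORE_FAST v → v=-169. Stack: []
LOAD_FAST v → push -169. Stack: [-169]
LOAD_CONST → push 8. Stack: [-169, 8]
BINARY_OP * → -169 * 8 = -1352. Stack: [-1352]
RETURN_VALUE → return -1352.

-1352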